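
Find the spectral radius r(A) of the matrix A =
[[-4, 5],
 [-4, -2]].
r(A) = sqrt(28) ≈ 5.2915

The eigenvalues of A are the roots of its characteristic polynomial. With M = A (coefficients from the trace and determinant):
  p(λ) = det(λ I - M) = λ^2 + 6λ + 28.
For λ^2 + 6λ + 28 the discriminant is -76. It is negative, so the roots are the complex-conjugate pair λ = -3 ± (sqrt(76)/2) i ≈ -3 ± 4.3589i. For a conjugate pair the product of the roots equals the constant term, so |λ|^2 = 28 and |λ| = sqrt(28) ≈ 5.2915.
Thus the eigenvalues (to 4 decimals) are -3 ± 4.3589i (modulus 5.2915). The spectral radius is the largest modulus: r(A) = sqrt(28) ≈ 5.2915. (Cross-check: r(A) ≤ ||A||_2 ≈ 6.5264; equality holds whenever A is normal, though it can also hold for some non-normal A.)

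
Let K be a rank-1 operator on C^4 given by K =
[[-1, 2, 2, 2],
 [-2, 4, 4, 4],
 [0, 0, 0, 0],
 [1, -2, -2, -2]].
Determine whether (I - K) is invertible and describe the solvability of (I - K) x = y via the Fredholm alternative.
(I - K) is singular (det(I - K) = 0, i.e. 1 ∈ sigma(K)). (I - K) x = y is solvable iff y ⊥ ker((I - K)^*) = span{(-1, 2, 2, 2)}, i.e. iff -y_1 + 2y_2 + 2y_3 + 2y_4 = 0. When solvable, the solutions are x = y + c·(1, 2, 0, -1), c arbitrary (ker(I - K) = span{(1, 2, 0, -1)}, dimension 1).

K has rank 1, so it is an outer product K = u v^T: every row of K is a multiple of one row vector. Reading off the entries, u = (1, 2, 0, -1) and v = (-1, 2, 2, 2) (row i of K equals u_i·v^T). A rank-one matrix u v^T satisfies K u = u (v·u) and kills the (3)-dimensional subspace v^⊥, so its characteristic polynomial is lambda^3 (lambda - v·u) with v·u = tr K = 1. Hence the eigenvalues of I - K are 1 (multiplicity 3) and 1 - (1) = 0, so det(I - K) = 0. (Direct check: I - K =
[[2, -2, -2, -2],
 [2, -3, -4, -4],
 [0, 0, 1, 0],
 [-1, 2, 2, 3]]
has determinant 0.) So 1 is an eigenvalue of K and (I - K) is not invertible. The finite-dimensional Fredholm alternative says: either (I - K) is invertible, or ker(I - K) ≠ {0} and then range(I - K) = ker((I - K)^*)^⊥, with dim ker(I - K) = dim ker((I - K)^*). We are in the second case, so we need both kernels. Kernel of I - K: (I - K) u = u - u (v·u) = u - u = 0, so ker(I - K) = span{u} = span{(1, 2, 0, -1)} (it is exactly 1-dimensional because rank(I - K) = 3). Kernel of the adjoint: K is real, so (I - K)^* = I - K^T = I - v u^T, and (I - v u^T) v = v - v (u·v) = 0; hence ker((I - K)^*) = span{v} = span{(-1, 2, 2, 2)}. Therefore (I - K) x = y is solvable iff <y, v> = 0, i.e. iff -y_1 + 2y_2 + 2y_3 + 2y_4 = 0. When this holds, K y = u (v·y) = 0, so (I - K) y = y and x = y is a particular solution; the full solution set is the line x = y + c·u = y + c·(1, 2, 0, -1), c ∈ C.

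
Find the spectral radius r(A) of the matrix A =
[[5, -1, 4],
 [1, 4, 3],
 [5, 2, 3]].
r(A) ≈ 8.8048

The eigenvalues of A are the roots of its characteristic polynomial. With M = A (coefficients from the trace, the sum of principal 2x2 minors, and det A):
  p(λ) = det(λ I - M) = λ^3 - 12λ^2 + 22λ + 54.
No integer candidate from the rational root theorem (±divisors of 54) is a root, so the roots are irrational. The cubic discriminant is Δ = 65012 > 0, so there are three distinct real roots. p(-2) = -46 and p(-1) = 19 have opposite signs, so a root lies in (-2, -1); Newton's method refines it to λ ≈ -1.3495. p(4) = 14 and p(5) = -11 have opposite signs, so a root lies in (4, 5); Newton's method refines it to λ ≈ 4.5447. p(8) = -26 and p(9) = 9 have opposite signs, so a root lies in (8, 9); Newton's method refines it to λ ≈ 8.8048. Check (Vieta): the three roots sum to 12, matching tr M = 12.
Thus the eigenvalues (to 4 decimals) are -1.3495 (modulus 1.3495); 4.5447 (modulus 4.5447); 8.8048 (modulus 8.8048). The spectral radius is the largest modulus: r(A) ≈ 8.8048. (Cross-check: r(A) ≤ ||A||_2 ≈ 9.2374; equality holds whenever A is normal, though it can also hold for some non-normal A.)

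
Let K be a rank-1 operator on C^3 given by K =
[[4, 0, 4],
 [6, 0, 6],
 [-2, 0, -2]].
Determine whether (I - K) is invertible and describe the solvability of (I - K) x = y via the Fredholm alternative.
(I - K) is invertible (det(I - K) = -1 ≠ 0), so for every y in C^3 the equation (I - K) x = y has a unique solution.

K has rank 1, so it is an outer product K = u v^T: every row of K is a multiple of one row vector. Reading off the entries, u = (-2, -3, 1) and v = (-2, 0, -2) (row i of K equals u_i·v^T). A rank-one matrix u v^T satisfies K u = u (v·u) and kills the (2)-dimensional subspace v^⊥, so its characteristic polynomial is lambda^2 (lambda - v·u) with v·u = tr K = 2. Hence the eigenvalues of I - K are 1 (multiplicity 2) and 1 - (2) = -1, so det(I - K) = -1. (Direct check: I - K =
[[-3, 0, -4],
 [-6, 1, -6],
 [2, 0, 3]]
has determinant -1.) The finite-dimensional Fredholm alternative says: either (I - K) is invertible, or ker(I - K) ≠ {0} and then range(I - K) = ker((I - K)^*)^⊥, with dim ker(I - K) = dim ker((I - K)^*). Since det(I - K) ≠ 0, 1 is not an eigenvalue of K and ker(I - K) = {0}, so we are in the first case: for every y there is a unique x = (I - K)^(-1) y. Explicitly, by the Sherman–Morrison formula, (I - u v^T)^(-1) = I + u v^T/(1 - v·u), i.e. (I - K)^(-1) = I - K.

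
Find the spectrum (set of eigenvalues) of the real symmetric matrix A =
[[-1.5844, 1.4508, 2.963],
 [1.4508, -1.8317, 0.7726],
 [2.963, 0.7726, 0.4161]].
sigma(A) ≈ {-4, -2, 3}

A is real symmetric, so its spectrum consists of real eigenvalues. Expanding the characteristic polynomial of the displayed matrix gives
  det(λ I - A) = p(λ) = λ^3 + (3)λ^2 + (-10)λ + (-24.0011).
Solving p(λ) = 0 yields eigenvalues ≈ -4, -2, 3. (A is shown rounded to 4 decimals, so these recover the underlying integer eigenvalues to within that precision.)
Verification: the trace of A = -3 equals the sum of eigenvalues -3, and det(A) ≈ 24.0011 matches the eigenvalue product 24.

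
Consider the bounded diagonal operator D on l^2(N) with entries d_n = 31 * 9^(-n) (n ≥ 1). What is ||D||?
||D|| = 31/9 (attained at n = 1)

For D diagonal, ||D|| = sup_n |d_n|. The sequence d_n = 31 * 9^(-n) is positive and strictly decreasing (ratio 9^(-1) < 1), so the supremum is d_1 = 31/9. Hence ||D|| = 31/9.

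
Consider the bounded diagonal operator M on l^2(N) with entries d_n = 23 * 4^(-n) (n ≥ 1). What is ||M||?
||M|| = 23/4 (attained at n = 1)

For M diagonal, ||M|| = sup_n |d_n|. The sequence d_n = 23 * 4^(-n) is positive and strictly decreasing (ratio 4^(-1) < 1), so the supremum is d_1 = 23/4. Hence ||M|| = 23/4.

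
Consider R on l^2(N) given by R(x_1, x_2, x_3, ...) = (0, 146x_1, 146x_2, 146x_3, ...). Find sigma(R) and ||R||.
sigma(R) = closed disk {z in C : |z| ≤ 146}; ||R|| = 146

Note R = 146·U where U is the unit right shift (U x)_k = x_{k-1} (with x_0 := 0); so ||R|| = 146||U|| and sigma(R) = 146·sigma(U). ||R x||^2 = sum_{k≥1} |146x_k|^2 = 21316||x||^2, so ||R|| = 146 and sigma(R) ⊂ {|z| ≤ 146}. For any |lambda| < 146, the equation (R - lambda I) x = 0 forces x_1 = 0, then 146x_k = lambda x_{k+1} ⇒ x = 0, so R has no eigenvalues. But (R - lambda I) is not surjective for |lambda| < 146: solving (R - lambda I) x = e_1 would require x_n proportional to (lambda/146)^(-n), which is not in l^2. So every |lambda| < 146 lies in the residual spectrum. The boundary |lambda| = 146 is in the approximate point spectrum (the spectrum is closed). Hence sigma(R) is the closed disk of radius 146.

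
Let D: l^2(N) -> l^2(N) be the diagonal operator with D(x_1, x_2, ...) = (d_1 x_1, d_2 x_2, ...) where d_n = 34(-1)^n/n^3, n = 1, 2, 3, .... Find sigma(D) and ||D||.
sigma(D) = {34(-1)^n/n^3 : n ≥ 1} ∪ {0}; ||D|| = 34

A bounded diagonal operator on l^2 with diagonal entries d_n has spectrum equal to the closure of {d_n : n ≥ 1}: every d_n is an eigenvalue (with eigenvector e_n), so {d_n} ⊂ sigma(D); the spectrum is closed, so its closure is too; and for lambda not in the closure, (D - lambda I) has bounded inverse (the diagonal entries 1/(d_n - lambda) are bounded). For our sequence d_n = 34(-1)^n/n^3, n = 1, 2, 3, ...:
  - {d_n} = {34(-1)^n/n^3 : n ≥ 1}; the only limit point is 0
  - closure = {34(-1)^n/n^3 : n ≥ 1} ∪ {0}
For the norm: a diagonal operator has ||D|| = sup_n |d_n|. Here |d_n| = 34/n^3 is decreasing, so sup_n |d_n| = |d_1| = 34. So ||D|| = 34.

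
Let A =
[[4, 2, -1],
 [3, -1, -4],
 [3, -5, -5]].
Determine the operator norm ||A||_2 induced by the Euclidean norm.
||A||_2 ≈ 9.1215 (= sqrt(largest eigenvalue of A^T A))

||A||_2 = sigma_max(A) = sqrt(lambda_max(A^T A)). Form the symmetric matrix M = A^T A =
[[34, -10, -31],
 [-10, 30, 27],
 [-31, 27, 42]].
Its characteristic polynomial (trace, sum of principal 2x2 minors, determinant of M give the coefficients) is
  p(λ) = det(λ I - M) = λ^3 - 106λ^2 + 1918λ - 1764.
No integer candidate from the rational root theorem (±divisors of 1764) is a root, so the roots are irrational. The cubic discriminant is Δ = 11078583264 > 0, so there are three distinct real roots. p(0) = -1764 and p(1) = 49 have opposite signs, so a root lies in (0, 1); Newton's method refines it to λ ≈ 0.9714. p(21) = 1029 and p(22) = -224 have opposite signs, so a root lies in (21, 22); Newton's method refines it to λ ≈ 21.826. p(83) = -1017 and p(84) = 4116 have opposite signs, so a root lies in (83, 84); Newton's method refines it to λ ≈ 83.2027. Check (Vieta): the three roots sum to 106, matching tr M = 106.
So the eigenvalues of A^T A are ≈ 0.9714, 21.826, 83.2027 (all ≥ 0, as they must be for A^T A). The largest is λ_max ≈ 83.2027, hence ||A||_2 = sqrt(λ_max) ≈ 9.1215.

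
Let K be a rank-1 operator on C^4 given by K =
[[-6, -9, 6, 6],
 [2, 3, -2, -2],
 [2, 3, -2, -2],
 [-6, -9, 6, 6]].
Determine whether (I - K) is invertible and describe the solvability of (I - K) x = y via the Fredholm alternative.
(I - K) is singular (det(I - K) = 0, i.e. 1 ∈ sigma(K)). (I - K) x = y is solvable iff y ⊥ ker((I - K)^*) = span{(-2, -3, 2, 2)}, i.e. iff -2y_1 - 3y_2 + 2y_3 + 2y_4 = 0. When solvable, the solutions are x = y + c·(3, -1, -1, 3), c arbitrary (ker(I - K) = span{(3, -1, -1, 3)}, dimension 1).

K has rank 1, so it is an outer product K = u v^T: every row of K is a multiple of one row vector. Reading off the entries, u = (3, -1, -1, 3) and v = (-2, -3, 2, 2) (row i of K equals u_i·v^T). A rank-one matrix u v^T satisfies K u = u (v·u) and kills the (3)-dimensional subspace v^⊥, so its characteristic polynomial is lambda^3 (lambda - v·u) with v·u = tr K = 1. Hence the eigenvalues of I - K are 1 (multiplicity 3) and 1 - (1) = 0, so det(I - K) = 0. (Direct check: I - K =
[[7, 9, -6, -6],
 [-2, -2, 2, 2],
 [-2, -3, 3, 2],
 [6, 9, -6, -5]]
has determinant 0.) So 1 is an eigenvalue of K and (I - K) is not invertible. The finite-dimensional Fredholm alternative says: either (I - K) is invertible, or ker(I - K) ≠ {0} and then range(I - K) = ker((I - K)^*)^⊥, with dim ker(I - K) = dim ker((I - K)^*). We are in the second case, so we need both kernels. Kernel of I - K: (I - K) u = u - u (v·u) = u - u = 0, so ker(I - K) = span{u} = span{(3, -1, -1, 3)} (it is exactly 1-dimensional because rank(I - K) = 3). Kernel of the adjoint: K is real, so (I - K)^* = I - K^T = I - v u^T, and (I - v u^T) v = v - v (u·v) = 0; hence ker((I - K)^*) = span{v} = span{(-2, -3, 2, 2)}. Therefore (I - K) x = y is solvable iff <y, v> = 0, i.e. iff -2y_1 - 3y_2 + 2y_3 + 2y_4 = 0. When this holds, K y = u (v·y) = 0, so (I - K) y = y and x = y is a particular solution; the full solution set is the line x = y + c·u = y + c·(3, -1, -1, 3), c ∈ C.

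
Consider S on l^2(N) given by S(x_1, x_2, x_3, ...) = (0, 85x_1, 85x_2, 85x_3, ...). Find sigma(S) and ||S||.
sigma(S) = closed disk {z in C : |z| ≤ 85}; ||S|| = 85

Note S = 85·U where U is the unit right shift (U x)_k = x_{k-1} (with x_0 := 0); so ||S|| = 85||U|| and sigma(S) = 85·sigma(U). ||S x||^2 = sum_{k≥1} |85x_k|^2 = 7225||x||^2, so ||S|| = 85 and sigma(S) ⊂ {|z| ≤ 85}. For any |lambda| < 85, the equation (S - lambda I) x = 0 forces x_1 = 0, then 85x_k = lambda x_{k+1} ⇒ x = 0, so S has no eigenvalues. But (S - lambda I) is not surjective for |lambda| < 85: solving (S - lambda I) x = e_1 would require x_n proportional to (lambda/85)^(-n), which is not in l^2. So every |lambda| < 85 lies in the residual spectrum. The boundary |lambda| = 85 is in the approximate point spectrum (the spectrum is closed). Hence sigma(S) is the closed disk of radius 85.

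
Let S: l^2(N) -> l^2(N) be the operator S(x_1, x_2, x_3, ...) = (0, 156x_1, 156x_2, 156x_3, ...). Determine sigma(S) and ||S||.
sigma(S) = closed disk {z in C : |z| ≤ 156}; ||S|| = 156

Note S = 156·U where U is the unit right shift (U x)_k = x_{k-1} (with x_0 := 0); so ||S|| = 156||U|| and sigma(S) = 156·sigma(U). ||S x||^2 = sum_{k≥1} |156x_k|^2 = 24336||x||^2, so ||S|| = 156 and sigma(S) ⊂ {|z| ≤ 156}. For any |lambda| < 156, the equation (S - lambda I) x = 0 forces x_1 = 0, then 156x_k = lambda x_{k+1} ⇒ x = 0, so S has no eigenvalues. But (S - lambda I) is not surjective for |lambda| < 156: solving (S - lambda I) x = e_1 would require x_n proportional to (lambda/156)^(-n), which is not in l^2. So every |lambda| < 156 lies in the residual spectrum. The boundary |lambda| = 156 is in the approximate point spectrum (the spectrum is closed). Hence sigma(S) is the closed disk of radius 156.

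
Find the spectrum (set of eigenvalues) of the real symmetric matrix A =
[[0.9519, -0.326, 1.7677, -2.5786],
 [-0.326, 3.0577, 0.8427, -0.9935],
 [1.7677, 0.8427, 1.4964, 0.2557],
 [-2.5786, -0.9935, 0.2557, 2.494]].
sigma(A) ≈ {-2, 2, 3, 5}

A is real symmetric, so its spectrum consists of real eigenvalues. Expanding the characteristic polynomial of the displayed matrix gives
  det(λ I - A) = p(λ) = λ^4 + (-8)λ^3 + (11)λ^2 + (32)λ + (-60).
Solving p(λ) = 0 yields eigenvalues ≈ -2, 2, 3, 5. (A is shown rounded to 4 decimals, so these recover the underlying integer eigenvalues to within that precision.)
Verification: the trace of A = 8 equals the sum of eigenvalues 8, and det(A) ≈ -60.0004 matches the eigenvalue product -60.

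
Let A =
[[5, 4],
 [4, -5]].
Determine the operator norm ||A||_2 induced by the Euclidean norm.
||A||_2 = sqrt(41) ≈ 6.4031 (= sqrt(largest eigenvalue of A^T A))

||A||_2 = sigma_max(A) = sqrt(lambda_max(A^T A)). Form the symmetric matrix M = A^T A =
[[41, 0],
 [0, 41]].
Its characteristic polynomial (trace, determinant of M give the coefficients) is
  p(λ) = det(λ I - M) = λ^2 - 82λ + 1681.
For λ^2 - 82λ + 1681 the discriminant is 0. It is a perfect square (0^2), so the roots are rational: λ = (82 ± 0)/2 = 41, 41.
So the eigenvalues of A^T A are ≈ 41, 41 (all ≥ 0, as they must be for A^T A). The largest is λ_max = 41, hence ||A||_2 = sqrt(λ_max) = sqrt(41) ≈ 6.4031.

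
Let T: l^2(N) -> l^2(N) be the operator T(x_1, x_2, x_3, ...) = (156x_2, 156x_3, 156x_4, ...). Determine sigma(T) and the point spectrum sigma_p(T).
sigma(T) = closed disk {z in C : |z| ≤ 156}; sigma_p(T) = open disk {z in C : |z| < 156}

Note T = 156·V where V is the unit left shift (V x)_k = x_{k+1}; so sigma(T) = 156·sigma(V) and ||T|| = 156||V||. ||T x||^2 = 24336sum_{k≥2} |x_k|^2 ≤ 24336||x||^2, with equality on {x : x_1 = 0}, so ||T|| = 156. For any lambda with |lambda| < 156, set r = lambda/156 (|r| < 1); the vector x = (1, r, r^2, ...) is in l^2 and satisfies T x = 156(r, r^2, ...) = lambda x, so lambda is an eigenvalue. On the boundary |lambda| = 156 the geometric series diverges, so no l^2 eigenvector exists, but these lambda lie in the approximate point spectrum. Hence sigma(T) is the closed disk of radius 156 and sigma_p(T) is the open disk.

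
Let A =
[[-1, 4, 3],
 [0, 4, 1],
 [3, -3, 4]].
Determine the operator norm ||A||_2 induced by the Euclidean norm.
||A||_2 ≈ 6.7644 (= sqrt(largest eigenvalue of A^T A))

||A||_2 = sigma_max(A) = sqrt(lambda_max(A^T A)). Form the symmetric matrix M = A^T A =
[[10, -13, 9],
 [-13, 41, 4],
 [9, 4, 26]].
Its characteristic polynomial (trace, sum of principal 2x2 minors, determinant of M give the coefficients) is
  p(λ) = det(λ I - M) = λ^3 - 77λ^2 + 1470λ - 1849.
No integer candidate from the rational root theorem (±divisors of 1849) is a root, so the roots are irrational. The cubic discriminant is Δ = 404247985 > 0, so there are three distinct real roots. p(1) = -455 and p(2) = 791 have opposite signs, so a root lies in (1, 2); Newton's method refines it to λ ≈ 1.3519. p(29) = 413 and p(30) = -49 have opposite signs, so a root lies in (29, 30); Newton's method refines it to λ ≈ 29.8914. p(45) = -499 and p(46) = 175 have opposite signs, so a root lies in (45, 46); Newton's method refines it to λ ≈ 45.7567. Check (Vieta): the three roots sum to 77, matching tr M = 77.
So the eigenvalues of A^T A are ≈ 1.3519, 29.8914, 45.7567 (all ≥ 0, as they must be for A^T A). The largest is λ_max ≈ 45.7567, hence ||A||_2 = sqrt(λ_max) ≈ 6.7644.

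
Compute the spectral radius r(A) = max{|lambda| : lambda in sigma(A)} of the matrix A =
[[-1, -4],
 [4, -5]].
r(A) = sqrt(21) ≈ 4.5826

The eigenvalues of A are the roots of its characteristic polynomial. With M = A (coefficients from the trace and determinant):
  p(λ) = det(λ I - M) = λ^2 + 6λ + 21.
For λ^2 + 6λ + 21 the discriminant is -48. It is negative, so the roots are the complex-conjugate pair λ = -3 ± (sqrt(48)/2) i ≈ -3 ± 3.4641i. For a conjugate pair the product of the roots equals the constant term, so |λ|^2 = 21 and |λ| = sqrt(21) ≈ 4.5826.
Thus the eigenvalues (to 4 decimals) are -3 ± 3.4641i (modulus 4.5826). The spectral radius is the largest modulus: r(A) = sqrt(21) ≈ 4.5826. (Cross-check: r(A) ≤ ||A||_2 ≈ 7; equality holds whenever A is normal, though it can also hold for some non-normal A.)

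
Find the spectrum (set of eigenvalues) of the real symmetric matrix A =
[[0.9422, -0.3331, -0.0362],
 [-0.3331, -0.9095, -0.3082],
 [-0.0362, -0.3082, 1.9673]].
sigma(A) ≈ {-1, 1, 2}

A is real symmetric, so its spectrum consists of real eigenvalues. Expanding the characteristic polynomial of the displayed matrix gives
  det(λ I - A) = p(λ) = λ^3 + (-2)λ^2 + (-1)λ + (2).
Solving p(λ) = 0 yields eigenvalues ≈ -1, 1, 2. (A is shown rounded to 4 decimals, so these recover the underlying integer eigenvalues to within that precision.)
Verification: the trace of A = 2 equals the sum of eigenvalues 2, and det(A) ≈ -1.9999 matches the eigenvalue product -2.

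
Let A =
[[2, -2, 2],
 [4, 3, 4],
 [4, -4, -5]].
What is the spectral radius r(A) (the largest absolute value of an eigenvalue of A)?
r(A) ≈ 5.2127

The eigenvalues of A are the roots of its characteristic polynomial. With M = A (coefficients from the trace, the sum of principal 2x2 minors, and det A):
  p(λ) = det(λ I - M) = λ^3 - 3λ + 126.
No integer candidate from the rational root theorem (±divisors of 126) is a root, so the roots are irrational. The cubic discriminant is Δ = -428544 < 0, so there is one real root and a complex-conjugate pair. p(-6) = -72 and p(-5) = 16 have opposite signs, so a root lies in (-6, -5); Newton's method refines it to λ ≈ -5.2127. Dividing out (λ - (-5.2127)) leaves approximately λ^2 - 5.2127λ + 24.1719. For λ^2 - 5.2127λ + 24.1719 the discriminant is -69.5157. It is negative, so the remaining roots are the complex-conjugate pair λ ≈ 2.6063 ± 4.1688i. Their product equals the constant term, so |λ|^2 ≈ 24.1719 and |λ| ≈ 4.9165.
Thus the eigenvalues (to 4 decimals) are -5.2127 (modulus 5.2127); 2.6063 ± 4.1688i (modulus 4.9165). The spectral radius is the largest modulus: r(A) ≈ 5.2127. (Cross-check: r(A) ≤ ||A||_2 ≈ 8.1786; equality holds whenever A is normal, though it can also hold for some non-normal A.)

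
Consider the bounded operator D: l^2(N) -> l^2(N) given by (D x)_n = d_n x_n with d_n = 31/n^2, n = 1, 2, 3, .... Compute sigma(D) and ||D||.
sigma(D) = {31/n^2 : n ≥ 1} ∪ {0}; ||D|| = 31

A bounded diagonal operator on l^2 with diagonal entries d_n has spectrum equal to the closure of {d_n : n ≥ 1}: every d_n is an eigenvalue (with eigenvector e_n), so {d_n} ⊂ sigma(D); the spectrum is closed, so its closure is too; and for lambda not in the closure, (D - lambda I) has bounded inverse (the diagonal entries 1/(d_n - lambda) are bounded). For our sequence d_n = 31/n^2, n = 1, 2, 3, ...:
  - {d_n} = {31/n^2 : n ≥ 1}; the only limit point is 0
  - closure = {31/n^2 : n ≥ 1} ∪ {0}
For the norm: a diagonal operator has ||D|| = sup_n |d_n|. Here d_n = 31/n^2 is positive and decreasing, so sup_n |d_n| = d_1 = 31. So ||D|| = 31.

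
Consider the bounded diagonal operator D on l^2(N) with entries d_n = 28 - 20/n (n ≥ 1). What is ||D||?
||D|| = 28

For a diagonal operator on l^2 with entries d_n, ||D|| = sup_n |d_n|. Here d_1 = 8, d_2 = 18, ..., and d_n = 28 - 20/n increases monotonically toward 28. All terms lie in [8, 28), so |d_n| = d_n and the supremum is the limit 28, which is not attained by any individual d_n. Hence ||D|| = 28.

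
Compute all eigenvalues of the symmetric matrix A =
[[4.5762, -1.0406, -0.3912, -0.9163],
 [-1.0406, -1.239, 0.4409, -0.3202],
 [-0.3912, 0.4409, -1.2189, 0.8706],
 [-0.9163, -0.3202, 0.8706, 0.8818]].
sigma(A) ≈ {-2, -1, 1, 5}

A is real symmetric, so its spectrum consists of real eigenvalues. Expanding the characteristic polynomial of the displayed matrix gives
  det(λ I - A) = p(λ) = λ^4 + (-3)λ^3 + (-11)λ^2 + (3)λ + (10).
Solving p(λ) = 0 yields eigenvalues ≈ -2, -1, 1, 5. (A is shown rounded to 4 decimals, so these recover the underlying integer eigenvalues to within that precision.)
Verification: the trace of A = 3 equals the sum of eigenvalues 3, and det(A) ≈ 10.0006 matches the eigenvalue product 10.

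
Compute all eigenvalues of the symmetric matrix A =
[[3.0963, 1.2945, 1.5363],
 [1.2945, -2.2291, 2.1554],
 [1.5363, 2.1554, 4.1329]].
sigma(A) ≈ {-3, 2, 6}

A is real symmetric, so its spectrum consists of real eigenvalues. Expanding the characteristic polynomial of the displayed matrix gives
  det(λ I - A) = p(λ) = λ^3 + (-5)λ^2 + (-12)λ + (36.0012).
Solving p(λ) = 0 yields eigenvalues ≈ -3, 2, 6. (A is shown rounded to 4 decimals, so these recover the underlying integer eigenvalues to within that precision.)
Verification: the trace of A = 5 equals the sum of eigenvalues 5, and det(A) ≈ -36.0012 matches the eigenvalue product -36.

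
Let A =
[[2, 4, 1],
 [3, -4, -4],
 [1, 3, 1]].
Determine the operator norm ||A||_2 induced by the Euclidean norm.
||A||_2 ≈ 7.4816 (= sqrt(largest eigenvalue of A^T A))

||A||_2 = sigma_max(A) = sqrt(lambda_max(A^T A)). Form the symmetric matrix M = A^T A =
[[14, -1, -9],
 [-1, 41, 23],
 [-9, 23, 18]].
Its characteristic polynomial (trace, sum of principal 2x2 minors, determinant of M give the coefficients) is
  p(λ) = det(λ I - M) = λ^3 - 73λ^2 + 953λ - 1.
No integer candidate from the rational root theorem (±divisors of 1) is a root, so the roots are irrational. The cubic discriminant is Δ = 1377449200 > 0, so there are three distinct real roots. p(0) = -1 and p(1) = 880 have opposite signs, so a root lies in (0, 1); Newton's method refines it to λ ≈ 0.001. p(17) = 16 and p(18) = -667 have opposite signs, so a root lies in (17, 18); Newton's method refines it to λ ≈ 17.0241. p(55) = -2036 and p(56) = 55 have opposite signs, so a root lies in (55, 56); Newton's method refines it to λ ≈ 55.9748. Check (Vieta): the three roots sum to 73, matching tr M = 73.
So the eigenvalues of A^T A are ≈ 0.001, 17.0241, 55.9748 (all ≥ 0, as they must be for A^T A). The largest is λ_max ≈ 55.9748, hence ||A||_2 = sqrt(λ_max) ≈ 7.4816.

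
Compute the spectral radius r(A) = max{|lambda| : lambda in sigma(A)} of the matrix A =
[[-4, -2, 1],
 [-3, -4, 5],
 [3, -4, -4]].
r(A) ≈ 5.3915

The eigenvalues of A are the roots of its characteristic polynomial. With M = A (coefficients from the trace, the sum of principal 2x2 minors, and det A):
  p(λ) = det(λ I - M) = λ^3 + 12λ^2 + 59λ + 126.
No integer candidate from the rational root theorem (±divisors of 126) is a root, so the roots are irrational. The cubic discriminant is Δ = -14072 < 0, so there is one real root and a complex-conjugate pair. p(-6) = -12 and p(-5) = 6 have opposite signs, so a root lies in (-6, -5); Newton's method refines it to λ ≈ -5.3915. Dividing out (λ - (-5.3915)) leaves approximately λ^2 + 6.6085λ + 23.3703. For λ^2 + 6.6085λ + 23.3703 the discriminant is -49.8084. It is negative, so the remaining roots are the complex-conjugate pair λ ≈ -3.3043 ± 3.5288i. Their product equals the constant term, so |λ|^2 ≈ 23.3703 and |λ| ≈ 4.8343.
Thus the eigenvalues (to 4 decimals) are -5.3915 (modulus 5.3915); -3.3043 ± 3.5288i (modulus 4.8343). The spectral radius is the largest modulus: r(A) ≈ 5.3915. (Cross-check: r(A) ≤ ||A||_2 ≈ 8.4811; equality holds whenever A is normal, though it can also hold for some non-normal A.)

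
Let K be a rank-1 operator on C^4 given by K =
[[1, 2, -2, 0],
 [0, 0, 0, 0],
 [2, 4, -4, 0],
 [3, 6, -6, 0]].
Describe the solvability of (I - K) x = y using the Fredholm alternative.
(I - K) is invertible (det(I - K) = 4 ≠ 0), so for every y in C^4 the equation (I - K) x = y has a unique solution.

K has rank 1, so it is an outer product K = u v^T: every row of K is a multiple of one row vector. Reading off the entries, u = (-1, 0, -2, -3) and v = (-1, -2, 2, 0) (row i of K equals u_i·v^T). A rank-one matrix u v^T satisfies K u = u (v·u) and kills the (3)-dimensional subspace v^⊥, so its characteristic polynomial is lambda^3 (lambda - v·u) with v·u = tr K = -3. Hence the eigenvalues of I - K are 1 (multiplicity 3) and 1 - (-3) = 4, so det(I - K) = 4. (Direct check: I - K =
[[0, -2, 2, 0],
 [0, 1, 0, 0],
 [-2, -4, 5, 0],
 [-3, -6, 6, 1]]
has determinant 4.) The finite-dimensional Fredholm alternative says: either (I - K) is invertible, or ker(I - K) ≠ {0} and then range(I - K) = ker((I - K)^*)^⊥, with dim ker(I - K) = dim ker((I - K)^*). Since det(I - K) ≠ 0, 1 is not an eigenvalue of K and ker(I - K) = {0}, so we are in the first case: for every y there is a unique x = (I - K)^(-1) y. Explicitly, by the Sherman–Morrison formula, (I - u v^T)^(-1) = I + u v^T/(1 - v·u), i.e. (I - K)^(-1) = I + K/(4).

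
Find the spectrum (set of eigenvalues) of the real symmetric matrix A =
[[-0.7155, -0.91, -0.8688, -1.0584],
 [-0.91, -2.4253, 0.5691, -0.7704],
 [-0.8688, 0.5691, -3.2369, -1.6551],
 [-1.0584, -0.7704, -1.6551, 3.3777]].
sigma(A) ≈ {-4, -3, 0, 4}

A is real symmetric, so its spectrum consists of real eigenvalues. Expanding the characteristic polynomial of the displayed matrix gives
  det(λ I - A) = p(λ) = λ^4 + (3)λ^3 + (-16)λ^2 + (-48.0016)λ + (-0.0042).
Solving p(λ) = 0 yields eigenvalues ≈ -4, -3, 0, 4. (A is shown rounded to 4 decimals, so these recover the underlying integer eigenvalues to within that precision.)
Verification: the trace of A = -3 equals the sum of eigenvalues -3, and det(A) ≈ -0.0042 matches the eigenvalue product 0.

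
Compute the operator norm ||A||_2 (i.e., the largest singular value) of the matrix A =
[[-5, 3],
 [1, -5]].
||A||_2 = sqrt((60 + sqrt(1664))/2) ≈ 7.099 (= sqrt(largest eigenvalue of A^T A))

||A||_2 = sigma_max(A) = sqrt(lambda_max(A^T A)). Form the symmetric matrix M = A^T A =
[[26, -20],
 [-20, 34]].
Its characteristic polynomial (trace, determinant of M give the coefficients) is
  p(λ) = det(λ I - M) = λ^2 - 60λ + 484.
For λ^2 - 60λ + 484 the discriminant is 1664. It is nonnegative but not a perfect square, so the roots are real and irrational: λ = (60 ± sqrt(1664))/2 ≈ 50.3961, 9.6039.
So the eigenvalues of A^T A are ≈ 9.6039, 50.3961 (all ≥ 0, as they must be for A^T A). The largest is λ_max = (60 + sqrt(1664))/2 ≈ 50.3961, hence ||A||_2 = sqrt(λ_max) = sqrt((60 + sqrt(1664))/2) ≈ 7.099.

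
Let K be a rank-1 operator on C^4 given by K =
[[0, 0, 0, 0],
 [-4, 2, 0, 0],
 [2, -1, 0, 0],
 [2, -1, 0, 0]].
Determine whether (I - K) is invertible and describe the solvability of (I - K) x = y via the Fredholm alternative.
(I - K) is invertible (det(I - K) = -1 ≠ 0), so for every y in C^4 the equation (I - K) x = y has a unique solution.

K has rank 1, so it is an outer product K = u v^T: every row of K is a multiple of one row vector. Reading off the entries, u = (0, -2, 1, 1) and v = (2, -1, 0, 0) (row i of K equals u_i·v^T). A rank-one matrix u v^T satisfies K u = u (v·u) and kills the (3)-dimensional subspace v^⊥, so its characteristic polynomial is lambda^3 (lambda - v·u) with v·u = tr K = 2. Hence the eigenvalues of I - K are 1 (multiplicity 3) and 1 - (2) = -1, so det(I - K) = -1. (Direct check: I - K =
[[1, 0, 0, 0],
 [4, -1, 0, 0],
 [-2, 1, 1, 0],
 [-2, 1, 0, 1]]
has determinant -1.) The finite-dimensional Fredholm alternative says: either (I - K) is invertible, or ker(I - K) ≠ {0} and then range(I - K) = ker((I - K)^*)^⊥, with dim ker(I - K) = dim ker((I - K)^*). Since det(I - K) ≠ 0, 1 is not an eigenvalue of K and ker(I - K) = {0}, so we are in the first case: for every y there is a unique x = (I - K)^(-1) y. Explicitly, by the Sherman–Morrison formula, (I - u v^T)^(-1) = I + u v^T/(1 - v·u), i.e. (I - K)^(-1) = I - K.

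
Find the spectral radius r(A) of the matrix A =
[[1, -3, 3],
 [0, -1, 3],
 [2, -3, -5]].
r(A) = (4 + sqrt(24))/2 ≈ 4.4495

The eigenvalues of A are the roots of its characteristic polynomial. With M = A (coefficients from the trace, the sum of principal 2x2 minors, and det A):
  p(λ) = det(λ I - M) = λ^3 + 5λ^2 + 2λ - 2.
By the rational root theorem any rational root is an integer divisor of 2. Testing λ = -1: p(-1) = -1 + 5 - 2 - 2 = 0, so λ = -1 is a root. Dividing out (λ + 1) leaves p(λ) = (λ + 1)(λ^2 + 4λ - 2). For λ^2 + 4λ - 2 the discriminant is 24. It is nonnegative but not a perfect square, so the roots are real and irrational: λ = (-4 ± sqrt(24))/2 ≈ 0.4495, -4.4495.
Thus the eigenvalues (to 4 decimals) are 0.4495 (modulus 0.4495); -4.4495 (modulus 4.4495); -1 (modulus 1). The spectral radius is the largest modulus: r(A) = (4 + sqrt(24))/2 ≈ 4.4495. (Cross-check: r(A) ≤ ||A||_2 ≈ 6.7149; equality holds whenever A is normal, though it can also hold for some non-normal A.)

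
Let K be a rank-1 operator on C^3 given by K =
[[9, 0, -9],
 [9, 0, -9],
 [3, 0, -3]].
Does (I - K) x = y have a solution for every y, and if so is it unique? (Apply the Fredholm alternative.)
(I - K) is invertible (det(I - K) = -5 ≠ 0), so for every y in C^3 the equation (I - K) x = y has a unique solution.

K has rank 1, so it is an outer product K = u v^T: every row of K is a multiple of one row vector. Reading off the entries, u = (-3, -3, -1) and v = (-3, 0, 3) (row i of K equals u_i·v^T). A rank-one matrix u v^T satisfies K u = u (v·u) and kills the (2)-dimensional subspace v^⊥, so its characteristic polynomial is lambda^2 (lambda - v·u) with v·u = tr K = 6. Hence the eigenvalues of I - K are 1 (multiplicity 2) and 1 - (6) = -5, so det(I - K) = -5. (Direct check: I - K =
[[-8, 0, 9],
 [-9, 1, 9],
 [-3, 0, 4]]
has determinant -5.) The finite-dimensional Fredholm alternative says: either (I - K) is invertible, or ker(I - K) ≠ {0} and then range(I - K) = ker((I - K)^*)^⊥, with dim ker(I - K) = dim ker((I - K)^*). Since det(I - K) ≠ 0, 1 is not an eigenvalue of K and ker(I - K) = {0}, so we are in the first case: for every y there is a unique x = (I - K)^(-1) y. Explicitly, by the Sherman–Morrison formula, (I - u v^T)^(-1) = I + u v^T/(1 - v·u), i.e. (I - K)^(-1) = I + K/(-5).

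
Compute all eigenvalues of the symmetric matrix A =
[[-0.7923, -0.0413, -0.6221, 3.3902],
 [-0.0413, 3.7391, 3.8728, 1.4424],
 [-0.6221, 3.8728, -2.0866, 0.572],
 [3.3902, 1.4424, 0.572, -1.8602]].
sigma(A) ≈ {-5, -4, 2, 6}

A is real symmetric, so its spectrum consists of real eigenvalues. Expanding the characteristic polynomial of the displayed matrix gives
  det(λ I - A) = p(λ) = λ^4 + (1)λ^3 + (-40)λ^2 + (-52)λ + (240.0025).
Solving p(λ) = 0 yields eigenvalues ≈ -5, -4, 2, 6. (A is shown rounded to 4 decimals, so these recover the underlying integer eigenvalues to within that precision.)
Verification: the trace of A = -1 equals the sum of eigenvalues -1, and det(A) ≈ 240.0025 matches the eigenvalue product 240.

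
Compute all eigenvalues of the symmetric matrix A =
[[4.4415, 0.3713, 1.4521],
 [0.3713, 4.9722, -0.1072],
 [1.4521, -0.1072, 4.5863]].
sigma(A) ≈ {3, 5, 6}

A is real symmetric, so its spectrum consists of real eigenvalues. Expanding the characteristic polynomial of the displayed matrix gives
  det(λ I - A) = p(λ) = λ^3 + (-14)λ^2 + (63)λ + (-90).
Solving p(λ) = 0 yields eigenvalues ≈ 3, 5, 6. (A is shown rounded to 4 decimals, so these recover the underlying integer eigenvalues to within that precision.)
Verification: the trace of A = 14 equals the sum of eigenvalues 14, and det(A) ≈ 90.0007 matches the eigenvalue product 90.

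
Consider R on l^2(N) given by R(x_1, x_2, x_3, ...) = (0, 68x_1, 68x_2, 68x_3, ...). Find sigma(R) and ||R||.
sigma(R) = closed disk {z in C : |z| ≤ 68}; ||R|| = 68

Note R = 68·U where U is the unit right shift (U x)_k = x_{k-1} (with x_0 := 0); so ||R|| = 68||U|| and sigma(R) = 68·sigma(U). ||R x||^2 = sum_{k≥1} |68x_k|^2 = 4624||x||^2, so ||R|| = 68 and sigma(R) ⊂ {|z| ≤ 68}. For any |lambda| < 68, the equation (R - lambda I) x = 0 forces x_1 = 0, then 68x_k = lambda x_{k+1} ⇒ x = 0, so R has no eigenvalues. But (R - lambda I) is not surjective for |lambda| < 68: solving (R - lambda I) x = e_1 would require x_n proportional to (lambda/68)^(-n), which is not in l^2. So every |lambda| < 68 lies in the residual spectrum. The boundary |lambda| = 68 is in the approximate point spectrum (the spectrum is closed). Hence sigma(R) is the closed disk of radius 68.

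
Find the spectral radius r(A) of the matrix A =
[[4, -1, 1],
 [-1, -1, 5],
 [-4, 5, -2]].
r(A) ≈ 6.2066

The eigenvalues of A are the roots of its characteristic polynomial. With M = A (coefficients from the trace, the sum of principal 2x2 minors, and det A):
  p(λ) = det(λ I - M) = λ^3 - λ^2 - 32λ + 79.
No integer candidate from the rational root theorem (±divisors of 79) is a root, so the roots are irrational. The cubic discriminant is Δ = 9409 > 0, so there are three distinct real roots. p(-7) = -89 and p(-6) = 19 have opposite signs, so a root lies in (-7, -6); Newton's method refines it to λ ≈ -6.2066. p(3) = 1 and p(4) = -1 have opposite signs, so a root lies in (3, 4); Newton's method refines it to λ ≈ 3.098. p(4) = -1 and p(5) = 19 have opposite signs, so a root lies in (4, 5); Newton's method refines it to λ ≈ 4.1086. Check (Vieta): the three roots sum to 1, matching tr M = 1.
Thus the eigenvalues (to 4 decimals) are -6.2066 (modulus 6.2066); 3.098 (modulus 3.098); 4.1086 (modulus 4.1086). The spectral radius is the largest modulus: r(A) ≈ 6.2066. (Cross-check: r(A) ≤ ||A||_2 ≈ 7.8371; equality holds whenever A is normal, though it can also hold for some non-normal A.)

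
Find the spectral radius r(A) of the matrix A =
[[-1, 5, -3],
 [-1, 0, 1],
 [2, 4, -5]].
r(A) ≈ 3.5337

The eigenvalues of A are the roots of its characteristic polynomial. With M = A (coefficients from the trace, the sum of principal 2x2 minors, and det A):
  p(λ) = det(λ I - M) = λ^3 + 6λ^2 + 12λ - 1.
No integer candidate from the rational root theorem (±divisors of 1) is a root, so the roots are irrational. The cubic discriminant is Δ = -2187 < 0, so there is one real root and a complex-conjugate pair. p(0) = -1 and p(1) = 18 have opposite signs, so a root lies in (0, 1); Newton's method refines it to λ ≈ 0.0801. Dividing out (λ - (0.0801)) leaves approximately λ^2 + 6.0801λ + 12.4869. For λ^2 + 6.0801λ + 12.4869 the discriminant is -12.9802. It is negative, so the remaining roots are the complex-conjugate pair λ ≈ -3.04 ± 1.8014i. Their product equals the constant term, so |λ|^2 ≈ 12.4869 and |λ| ≈ 3.5337.
Thus the eigenvalues (to 4 decimals) are 0.0801 (modulus 0.0801); -3.04 ± 1.8014i (modulus 3.5337). The spectral radius is the largest modulus: r(A) ≈ 3.5337. (Cross-check: r(A) ≤ ||A||_2 ≈ 8.6015; equality holds whenever A is normal, though it can also hold for some non-normal A.)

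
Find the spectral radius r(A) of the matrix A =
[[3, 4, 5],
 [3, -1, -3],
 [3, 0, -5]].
r(A) ≈ 7.4132

The eigenvalues of A are the roots of its characteristic polynomial. With M = A (coefficients from the trace, the sum of principal 2x2 minors, and det A):
  p(λ) = det(λ I - M) = λ^3 + 3λ^2 - 40λ - 54.
No integer candidate from the rational root theorem (±divisors of 54) is a root, so the roots are irrational. The cubic discriminant is Δ = 314140 > 0, so there are three distinct real roots. p(-8) = -54 and p(-7) = 30 have opposite signs, so a root lies in (-8, -7); Newton's method refines it to λ ≈ -7.4132. p(-2) = 30 and p(-1) = -12 have opposite signs, so a root lies in (-2, -1); Newton's method refines it to λ ≈ -1.2796. p(5) = -54 and p(6) = 30 have opposite signs, so a root lies in (5, 6); Newton's method refines it to λ ≈ 5.6928. Check (Vieta): the three roots sum to -3, matching tr M = -3.
Thus the eigenvalues (to 4 decimals) are -7.4132 (modulus 7.4132); -1.2796 (modulus 1.2796); 5.6928 (modulus 5.6928). The spectral radius is the largest modulus: r(A) ≈ 7.4132. (Cross-check: r(A) ≤ ||A||_2 ≈ 8.3468; equality holds whenever A is normal, though it can also hold for some non-normal A.)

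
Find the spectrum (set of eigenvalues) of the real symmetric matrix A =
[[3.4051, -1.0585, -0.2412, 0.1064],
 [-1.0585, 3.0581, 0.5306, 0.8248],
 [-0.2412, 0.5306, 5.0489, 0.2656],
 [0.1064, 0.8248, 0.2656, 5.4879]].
sigma(A) ≈ {2, 4, 5, 6}

A is real symmetric, so its spectrum consists of real eigenvalues. Expanding the characteristic polynomial of the displayed matrix gives
  det(λ I - A) = p(λ) = λ^4 + (-17)λ^3 + (104)λ^2 + (-268.0011)λ + (240.0017).
Solving p(λ) = 0 yields eigenvalues ≈ 2, 4, 5, 6. (A is shown rounded to 4 decimals, so these recover the underlying integer eigenvalues to within that precision.)
Verification: the trace of A = 17 equals the sum of eigenvalues 17, and det(A) ≈ 240.0017 matches the eigenvalue product 240.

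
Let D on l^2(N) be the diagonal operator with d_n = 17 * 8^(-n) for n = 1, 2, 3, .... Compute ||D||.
||D|| = 17/8 (attained at n = 1)

For D diagonal, ||D|| = sup_n |d_n|. The sequence d_n = 17 * 8^(-n) is positive and strictly decreasing (ratio 8^(-1) < 1), so the supremum is d_1 = 17/8. Hence ||D|| = 17/8.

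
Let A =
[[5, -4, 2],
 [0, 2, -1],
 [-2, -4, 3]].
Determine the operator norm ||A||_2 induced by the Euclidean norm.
||A||_2 ≈ 7.4415 (= sqrt(largest eigenvalue of A^T A))

||A||_2 = sigma_max(A) = sqrt(lambda_max(A^T A)). Form the symmetric matrix M = A^T A =
[[29, -12, 4],
 [-12, 36, -22],
 [4, -22, 14]].
Its characteristic polynomial (trace, sum of principal 2x2 minors, determinant of M give the coefficients) is
  p(λ) = det(λ I - M) = λ^3 - 79λ^2 + 1310λ - 100.
No integer candidate from the rational root theorem (±divisors of 100) is a root, so the roots are irrational. The cubic discriminant is Δ = 1706612500 > 0, so there are three distinct real roots. p(0) = -100 and p(1) = 1132 have opposite signs, so a root lies in (0, 1); Newton's method refines it to λ ≈ 0.0767. p(23) = 406 and p(24) = -340 have opposite signs, so a root lies in (23, 24); Newton's method refines it to λ ≈ 23.547. p(55) = -650 and p(56) = 1132 have opposite signs, so a root lies in (55, 56); Newton's method refines it to λ ≈ 55.3763. Check (Vieta): the three roots sum to 79, matching tr M = 79.
So the eigenvalues of A^T A are ≈ 0.0767, 23.547, 55.3763 (all ≥ 0, as they must be for A^T A). The largest is λ_max ≈ 55.3763, hence ||A||_2 = sqrt(λ_max) ≈ 7.4415.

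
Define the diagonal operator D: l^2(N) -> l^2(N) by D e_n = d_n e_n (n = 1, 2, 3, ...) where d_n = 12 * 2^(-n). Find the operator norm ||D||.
||D|| = 6 (attained at n = 1)

For D diagonal, ||D|| = sup_n |d_n|. The sequence d_n = 12 * 2^(-n) is positive and strictly decreasing (ratio 2^(-1) < 1), so the supremum is d_1 = 12/2 = 6. Hence ||D|| = 6.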